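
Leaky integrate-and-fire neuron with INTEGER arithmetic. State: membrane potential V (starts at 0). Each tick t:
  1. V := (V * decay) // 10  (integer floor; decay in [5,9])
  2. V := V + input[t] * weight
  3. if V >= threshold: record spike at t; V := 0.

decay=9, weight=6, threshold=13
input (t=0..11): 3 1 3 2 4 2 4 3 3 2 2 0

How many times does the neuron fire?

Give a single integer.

t=0: input=3 -> V=0 FIRE
t=1: input=1 -> V=6
t=2: input=3 -> V=0 FIRE
t=3: input=2 -> V=12
t=4: input=4 -> V=0 FIRE
t=5: input=2 -> V=12
t=6: input=4 -> V=0 FIRE
t=7: input=3 -> V=0 FIRE
t=8: input=3 -> V=0 FIRE
t=9: input=2 -> V=12
t=10: input=2 -> V=0 FIRE
t=11: input=0 -> V=0

Answer: 7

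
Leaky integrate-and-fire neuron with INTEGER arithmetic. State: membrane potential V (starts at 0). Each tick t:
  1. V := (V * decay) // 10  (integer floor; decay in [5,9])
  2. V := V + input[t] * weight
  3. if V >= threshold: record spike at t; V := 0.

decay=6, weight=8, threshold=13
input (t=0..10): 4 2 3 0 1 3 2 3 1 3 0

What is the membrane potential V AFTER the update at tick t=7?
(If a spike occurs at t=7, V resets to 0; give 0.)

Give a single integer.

Answer: 0

Derivation:
t=0: input=4 -> V=0 FIRE
t=1: input=2 -> V=0 FIRE
t=2: input=3 -> V=0 FIRE
t=3: input=0 -> V=0
t=4: input=1 -> V=8
t=5: input=3 -> V=0 FIRE
t=6: input=2 -> V=0 FIRE
t=7: input=3 -> V=0 FIRE
t=8: input=1 -> V=8
t=9: input=3 -> V=0 FIRE
t=10: input=0 -> V=0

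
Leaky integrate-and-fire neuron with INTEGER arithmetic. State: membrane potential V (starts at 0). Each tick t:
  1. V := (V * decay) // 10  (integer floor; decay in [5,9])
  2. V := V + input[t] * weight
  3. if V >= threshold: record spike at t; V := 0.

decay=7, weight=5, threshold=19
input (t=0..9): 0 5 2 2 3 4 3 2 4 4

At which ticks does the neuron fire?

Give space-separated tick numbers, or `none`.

t=0: input=0 -> V=0
t=1: input=5 -> V=0 FIRE
t=2: input=2 -> V=10
t=3: input=2 -> V=17
t=4: input=3 -> V=0 FIRE
t=5: input=4 -> V=0 FIRE
t=6: input=3 -> V=15
t=7: input=2 -> V=0 FIRE
t=8: input=4 -> V=0 FIRE
t=9: input=4 -> V=0 FIRE

Answer: 1 4 5 7 8 9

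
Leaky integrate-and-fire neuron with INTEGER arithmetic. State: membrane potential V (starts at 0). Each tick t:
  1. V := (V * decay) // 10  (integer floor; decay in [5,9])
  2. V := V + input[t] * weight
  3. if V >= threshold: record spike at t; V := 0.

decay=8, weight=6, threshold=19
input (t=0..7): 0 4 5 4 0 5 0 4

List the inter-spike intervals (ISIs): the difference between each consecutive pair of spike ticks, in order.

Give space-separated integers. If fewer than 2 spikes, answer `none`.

t=0: input=0 -> V=0
t=1: input=4 -> V=0 FIRE
t=2: input=5 -> V=0 FIRE
t=3: input=4 -> V=0 FIRE
t=4: input=0 -> V=0
t=5: input=5 -> V=0 FIRE
t=6: input=0 -> V=0
t=7: input=4 -> V=0 FIRE

Answer: 1 1 2 2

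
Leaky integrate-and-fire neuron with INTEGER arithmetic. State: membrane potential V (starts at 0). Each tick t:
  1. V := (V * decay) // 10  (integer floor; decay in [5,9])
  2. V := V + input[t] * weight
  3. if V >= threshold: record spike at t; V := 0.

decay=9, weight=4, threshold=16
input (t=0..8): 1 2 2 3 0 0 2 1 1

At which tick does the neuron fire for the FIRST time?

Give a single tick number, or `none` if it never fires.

t=0: input=1 -> V=4
t=1: input=2 -> V=11
t=2: input=2 -> V=0 FIRE
t=3: input=3 -> V=12
t=4: input=0 -> V=10
t=5: input=0 -> V=9
t=6: input=2 -> V=0 FIRE
t=7: input=1 -> V=4
t=8: input=1 -> V=7

Answer: 2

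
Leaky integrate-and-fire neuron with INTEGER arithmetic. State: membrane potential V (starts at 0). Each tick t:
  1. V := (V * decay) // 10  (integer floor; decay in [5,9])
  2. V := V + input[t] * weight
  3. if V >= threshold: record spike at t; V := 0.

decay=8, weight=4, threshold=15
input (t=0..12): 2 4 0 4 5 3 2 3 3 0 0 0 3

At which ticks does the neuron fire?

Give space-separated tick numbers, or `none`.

Answer: 1 3 4 6 8

Derivation:
t=0: input=2 -> V=8
t=1: input=4 -> V=0 FIRE
t=2: input=0 -> V=0
t=3: input=4 -> V=0 FIRE
t=4: input=5 -> V=0 FIRE
t=5: input=3 -> V=12
t=6: input=2 -> V=0 FIRE
t=7: input=3 -> V=12
t=8: input=3 -> V=0 FIRE
t=9: input=0 -> V=0
t=10: input=0 -> V=0
t=11: input=0 -> V=0
t=12: input=3 -> V=12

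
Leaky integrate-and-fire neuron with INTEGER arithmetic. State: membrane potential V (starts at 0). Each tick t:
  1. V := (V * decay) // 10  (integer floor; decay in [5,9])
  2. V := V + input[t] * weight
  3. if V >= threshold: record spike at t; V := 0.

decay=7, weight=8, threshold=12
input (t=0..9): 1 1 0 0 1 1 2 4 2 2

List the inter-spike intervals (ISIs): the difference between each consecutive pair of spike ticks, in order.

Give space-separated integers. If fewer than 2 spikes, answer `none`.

t=0: input=1 -> V=8
t=1: input=1 -> V=0 FIRE
t=2: input=0 -> V=0
t=3: input=0 -> V=0
t=4: input=1 -> V=8
t=5: input=1 -> V=0 FIRE
t=6: input=2 -> V=0 FIRE
t=7: input=4 -> V=0 FIRE
t=8: input=2 -> V=0 FIRE
t=9: input=2 -> V=0 FIRE

Answer: 4 1 1 1 1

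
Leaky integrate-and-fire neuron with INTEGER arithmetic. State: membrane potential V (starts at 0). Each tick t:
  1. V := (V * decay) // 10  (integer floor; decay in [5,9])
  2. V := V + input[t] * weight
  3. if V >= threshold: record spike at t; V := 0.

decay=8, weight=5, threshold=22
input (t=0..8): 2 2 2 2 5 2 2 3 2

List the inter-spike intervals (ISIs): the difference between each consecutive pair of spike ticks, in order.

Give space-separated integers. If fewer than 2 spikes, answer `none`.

t=0: input=2 -> V=10
t=1: input=2 -> V=18
t=2: input=2 -> V=0 FIRE
t=3: input=2 -> V=10
t=4: input=5 -> V=0 FIRE
t=5: input=2 -> V=10
t=6: input=2 -> V=18
t=7: input=3 -> V=0 FIRE
t=8: input=2 -> V=10

Answer: 2 3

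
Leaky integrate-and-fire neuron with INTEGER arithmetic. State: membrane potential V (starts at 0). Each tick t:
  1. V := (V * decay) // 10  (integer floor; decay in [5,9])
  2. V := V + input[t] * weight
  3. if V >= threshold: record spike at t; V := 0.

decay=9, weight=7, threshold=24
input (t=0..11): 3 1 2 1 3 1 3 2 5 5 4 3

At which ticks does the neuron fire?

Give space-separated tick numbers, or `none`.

Answer: 1 4 6 8 9 10

Derivation:
t=0: input=3 -> V=21
t=1: input=1 -> V=0 FIRE
t=2: input=2 -> V=14
t=3: input=1 -> V=19
t=4: input=3 -> V=0 FIRE
t=5: input=1 -> V=7
t=6: input=3 -> V=0 FIRE
t=7: input=2 -> V=14
t=8: input=5 -> V=0 FIRE
t=9: input=5 -> V=0 FIRE
t=10: input=4 -> V=0 FIRE
t=11: input=3 -> V=21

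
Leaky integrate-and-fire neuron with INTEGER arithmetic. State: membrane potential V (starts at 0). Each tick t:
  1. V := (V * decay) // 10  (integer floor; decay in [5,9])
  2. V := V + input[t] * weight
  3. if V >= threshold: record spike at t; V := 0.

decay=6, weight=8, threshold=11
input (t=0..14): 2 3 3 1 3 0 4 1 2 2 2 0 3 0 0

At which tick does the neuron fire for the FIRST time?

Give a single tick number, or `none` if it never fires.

t=0: input=2 -> V=0 FIRE
t=1: input=3 -> V=0 FIRE
t=2: input=3 -> V=0 FIRE
t=3: input=1 -> V=8
t=4: input=3 -> V=0 FIRE
t=5: input=0 -> V=0
t=6: input=4 -> V=0 FIRE
t=7: input=1 -> V=8
t=8: input=2 -> V=0 FIRE
t=9: input=2 -> V=0 FIRE
t=10: input=2 -> V=0 FIRE
t=11: input=0 -> V=0
t=12: input=3 -> V=0 FIRE
t=13: input=0 -> V=0
t=14: input=0 -> V=0

Answer: 0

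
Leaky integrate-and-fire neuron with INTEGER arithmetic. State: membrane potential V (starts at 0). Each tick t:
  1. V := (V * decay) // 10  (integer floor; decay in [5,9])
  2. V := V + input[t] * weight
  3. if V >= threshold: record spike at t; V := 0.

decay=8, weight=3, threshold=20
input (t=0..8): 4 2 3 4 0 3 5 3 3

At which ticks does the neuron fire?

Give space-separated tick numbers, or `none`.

Answer: 2 6

Derivation:
t=0: input=4 -> V=12
t=1: input=2 -> V=15
t=2: input=3 -> V=0 FIRE
t=3: input=4 -> V=12
t=4: input=0 -> V=9
t=5: input=3 -> V=16
t=6: input=5 -> V=0 FIRE
t=7: input=3 -> V=9
t=8: input=3 -> V=16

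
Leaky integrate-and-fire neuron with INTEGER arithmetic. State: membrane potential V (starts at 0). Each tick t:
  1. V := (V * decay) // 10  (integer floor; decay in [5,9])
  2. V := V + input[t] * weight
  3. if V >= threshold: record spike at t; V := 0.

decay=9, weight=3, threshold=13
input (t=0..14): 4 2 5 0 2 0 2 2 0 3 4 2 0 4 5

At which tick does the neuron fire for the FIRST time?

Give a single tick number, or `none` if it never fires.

Answer: 1

Derivation:
t=0: input=4 -> V=12
t=1: input=2 -> V=0 FIRE
t=2: input=5 -> V=0 FIRE
t=3: input=0 -> V=0
t=4: input=2 -> V=6
t=5: input=0 -> V=5
t=6: input=2 -> V=10
t=7: input=2 -> V=0 FIRE
t=8: input=0 -> V=0
t=9: input=3 -> V=9
t=10: input=4 -> V=0 FIRE
t=11: input=2 -> V=6
t=12: input=0 -> V=5
t=13: input=4 -> V=0 FIRE
t=14: input=5 -> V=0 FIRE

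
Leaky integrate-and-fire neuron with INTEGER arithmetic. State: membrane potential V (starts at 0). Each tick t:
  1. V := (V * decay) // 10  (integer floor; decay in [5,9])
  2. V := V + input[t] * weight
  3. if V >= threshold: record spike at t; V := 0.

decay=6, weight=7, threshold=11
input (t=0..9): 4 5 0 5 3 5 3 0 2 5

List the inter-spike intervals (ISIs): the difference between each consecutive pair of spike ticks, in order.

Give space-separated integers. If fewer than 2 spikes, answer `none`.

t=0: input=4 -> V=0 FIRE
t=1: input=5 -> V=0 FIRE
t=2: input=0 -> V=0
t=3: input=5 -> V=0 FIRE
t=4: input=3 -> V=0 FIRE
t=5: input=5 -> V=0 FIRE
t=6: input=3 -> V=0 FIRE
t=7: input=0 -> V=0
t=8: input=2 -> V=0 FIRE
t=9: input=5 -> V=0 FIRE

Answer: 1 2 1 1 1 2 1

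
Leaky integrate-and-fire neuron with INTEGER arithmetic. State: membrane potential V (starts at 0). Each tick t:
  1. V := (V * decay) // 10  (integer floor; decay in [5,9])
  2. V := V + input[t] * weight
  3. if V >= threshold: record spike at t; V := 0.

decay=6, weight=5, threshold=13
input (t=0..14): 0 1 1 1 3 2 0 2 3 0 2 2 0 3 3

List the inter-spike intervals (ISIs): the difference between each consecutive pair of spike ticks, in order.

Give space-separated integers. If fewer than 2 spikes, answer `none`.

t=0: input=0 -> V=0
t=1: input=1 -> V=5
t=2: input=1 -> V=8
t=3: input=1 -> V=9
t=4: input=3 -> V=0 FIRE
t=5: input=2 -> V=10
t=6: input=0 -> V=6
t=7: input=2 -> V=0 FIRE
t=8: input=3 -> V=0 FIRE
t=9: input=0 -> V=0
t=10: input=2 -> V=10
t=11: input=2 -> V=0 FIRE
t=12: input=0 -> V=0
t=13: input=3 -> V=0 FIRE
t=14: input=3 -> V=0 FIRE

Answer: 3 1 3 2 1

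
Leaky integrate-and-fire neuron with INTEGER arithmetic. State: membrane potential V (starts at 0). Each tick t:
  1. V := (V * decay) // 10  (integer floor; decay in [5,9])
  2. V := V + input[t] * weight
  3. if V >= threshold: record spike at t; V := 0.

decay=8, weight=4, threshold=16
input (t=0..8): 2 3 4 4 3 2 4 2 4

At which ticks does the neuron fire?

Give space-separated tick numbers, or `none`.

Answer: 1 2 3 5 6 8

Derivation:
t=0: input=2 -> V=8
t=1: input=3 -> V=0 FIRE
t=2: input=4 -> V=0 FIRE
t=3: input=4 -> V=0 FIRE
t=4: input=3 -> V=12
t=5: input=2 -> V=0 FIRE
t=6: input=4 -> V=0 FIRE
t=7: input=2 -> V=8
t=8: input=4 -> V=0 FIRE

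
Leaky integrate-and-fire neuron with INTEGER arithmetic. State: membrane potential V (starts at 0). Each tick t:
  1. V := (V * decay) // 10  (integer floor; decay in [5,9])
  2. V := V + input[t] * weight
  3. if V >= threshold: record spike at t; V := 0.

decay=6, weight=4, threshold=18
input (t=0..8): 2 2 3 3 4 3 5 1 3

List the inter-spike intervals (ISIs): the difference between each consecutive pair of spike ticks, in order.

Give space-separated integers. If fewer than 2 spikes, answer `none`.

Answer: 2 2

Derivation:
t=0: input=2 -> V=8
t=1: input=2 -> V=12
t=2: input=3 -> V=0 FIRE
t=3: input=3 -> V=12
t=4: input=4 -> V=0 FIRE
t=5: input=3 -> V=12
t=6: input=5 -> V=0 FIRE
t=7: input=1 -> V=4
t=8: input=3 -> V=14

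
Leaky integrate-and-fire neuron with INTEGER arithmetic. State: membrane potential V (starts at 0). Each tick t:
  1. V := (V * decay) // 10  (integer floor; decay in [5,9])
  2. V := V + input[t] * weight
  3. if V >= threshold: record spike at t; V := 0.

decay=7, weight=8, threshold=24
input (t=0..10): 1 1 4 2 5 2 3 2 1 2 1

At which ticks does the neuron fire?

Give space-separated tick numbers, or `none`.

Answer: 2 4 6 9

Derivation:
t=0: input=1 -> V=8
t=1: input=1 -> V=13
t=2: input=4 -> V=0 FIRE
t=3: input=2 -> V=16
t=4: input=5 -> V=0 FIRE
t=5: input=2 -> V=16
t=6: input=3 -> V=0 FIRE
t=7: input=2 -> V=16
t=8: input=1 -> V=19
t=9: input=2 -> V=0 FIRE
t=10: input=1 -> V=8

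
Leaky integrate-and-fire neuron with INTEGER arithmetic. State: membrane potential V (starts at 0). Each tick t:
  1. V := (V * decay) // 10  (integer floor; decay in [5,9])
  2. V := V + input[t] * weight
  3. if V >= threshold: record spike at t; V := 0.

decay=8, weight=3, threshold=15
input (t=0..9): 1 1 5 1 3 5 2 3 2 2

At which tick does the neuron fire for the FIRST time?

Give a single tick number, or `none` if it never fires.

Answer: 2

Derivation:
t=0: input=1 -> V=3
t=1: input=1 -> V=5
t=2: input=5 -> V=0 FIRE
t=3: input=1 -> V=3
t=4: input=3 -> V=11
t=5: input=5 -> V=0 FIRE
t=6: input=2 -> V=6
t=7: input=3 -> V=13
t=8: input=2 -> V=0 FIRE
t=9: input=2 -> V=6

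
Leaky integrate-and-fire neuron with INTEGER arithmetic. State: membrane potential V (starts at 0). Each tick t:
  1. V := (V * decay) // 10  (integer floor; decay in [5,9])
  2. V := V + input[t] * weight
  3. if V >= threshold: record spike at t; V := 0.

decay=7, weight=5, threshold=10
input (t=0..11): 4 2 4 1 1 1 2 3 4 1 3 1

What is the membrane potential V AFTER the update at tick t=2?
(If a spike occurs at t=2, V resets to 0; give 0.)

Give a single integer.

Answer: 0

Derivation:
t=0: input=4 -> V=0 FIRE
t=1: input=2 -> V=0 FIRE
t=2: input=4 -> V=0 FIRE
t=3: input=1 -> V=5
t=4: input=1 -> V=8
t=5: input=1 -> V=0 FIRE
t=6: input=2 -> V=0 FIRE
t=7: input=3 -> V=0 FIRE
t=8: input=4 -> V=0 FIRE
t=9: input=1 -> V=5
t=10: input=3 -> V=0 FIRE
t=11: input=1 -> V=5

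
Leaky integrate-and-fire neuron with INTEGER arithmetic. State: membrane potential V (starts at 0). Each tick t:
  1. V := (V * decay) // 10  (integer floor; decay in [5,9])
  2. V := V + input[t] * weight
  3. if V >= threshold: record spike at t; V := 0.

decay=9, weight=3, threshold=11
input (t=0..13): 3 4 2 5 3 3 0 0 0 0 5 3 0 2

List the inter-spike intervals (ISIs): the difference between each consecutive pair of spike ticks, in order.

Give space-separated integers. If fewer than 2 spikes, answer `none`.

Answer: 2 2 5 3

Derivation:
t=0: input=3 -> V=9
t=1: input=4 -> V=0 FIRE
t=2: input=2 -> V=6
t=3: input=5 -> V=0 FIRE
t=4: input=3 -> V=9
t=5: input=3 -> V=0 FIRE
t=6: input=0 -> V=0
t=7: input=0 -> V=0
t=8: input=0 -> V=0
t=9: input=0 -> V=0
t=10: input=5 -> V=0 FIRE
t=11: input=3 -> V=9
t=12: input=0 -> V=8
t=13: input=2 -> V=0 FIRE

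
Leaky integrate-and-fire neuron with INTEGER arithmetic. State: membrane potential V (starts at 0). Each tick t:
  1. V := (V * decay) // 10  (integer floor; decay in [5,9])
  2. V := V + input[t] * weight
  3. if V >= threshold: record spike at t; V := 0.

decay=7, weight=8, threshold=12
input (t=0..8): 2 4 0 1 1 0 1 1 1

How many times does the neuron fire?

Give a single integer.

t=0: input=2 -> V=0 FIRE
t=1: input=4 -> V=0 FIRE
t=2: input=0 -> V=0
t=3: input=1 -> V=8
t=4: input=1 -> V=0 FIRE
t=5: input=0 -> V=0
t=6: input=1 -> V=8
t=7: input=1 -> V=0 FIRE
t=8: input=1 -> V=8

Answer: 4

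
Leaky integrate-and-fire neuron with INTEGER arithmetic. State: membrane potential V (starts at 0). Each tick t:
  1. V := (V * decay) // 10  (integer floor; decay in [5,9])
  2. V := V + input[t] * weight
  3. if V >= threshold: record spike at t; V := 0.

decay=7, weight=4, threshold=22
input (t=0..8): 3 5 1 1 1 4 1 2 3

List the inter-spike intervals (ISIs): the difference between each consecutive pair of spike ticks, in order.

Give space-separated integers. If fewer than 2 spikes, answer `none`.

Answer: 7

Derivation:
t=0: input=3 -> V=12
t=1: input=5 -> V=0 FIRE
t=2: input=1 -> V=4
t=3: input=1 -> V=6
t=4: input=1 -> V=8
t=5: input=4 -> V=21
t=6: input=1 -> V=18
t=7: input=2 -> V=20
t=8: input=3 -> V=0 FIRE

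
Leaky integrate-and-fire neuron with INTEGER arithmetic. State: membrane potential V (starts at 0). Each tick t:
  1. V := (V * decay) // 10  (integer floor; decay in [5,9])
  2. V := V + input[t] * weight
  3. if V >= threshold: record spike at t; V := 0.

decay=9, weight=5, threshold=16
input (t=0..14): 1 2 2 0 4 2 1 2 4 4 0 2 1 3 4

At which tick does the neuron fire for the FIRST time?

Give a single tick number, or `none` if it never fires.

t=0: input=1 -> V=5
t=1: input=2 -> V=14
t=2: input=2 -> V=0 FIRE
t=3: input=0 -> V=0
t=4: input=4 -> V=0 FIRE
t=5: input=2 -> V=10
t=6: input=1 -> V=14
t=7: input=2 -> V=0 FIRE
t=8: input=4 -> V=0 FIRE
t=9: input=4 -> V=0 FIRE
t=10: input=0 -> V=0
t=11: input=2 -> V=10
t=12: input=1 -> V=14
t=13: input=3 -> V=0 FIRE
t=14: input=4 -> V=0 FIRE

Answer: 2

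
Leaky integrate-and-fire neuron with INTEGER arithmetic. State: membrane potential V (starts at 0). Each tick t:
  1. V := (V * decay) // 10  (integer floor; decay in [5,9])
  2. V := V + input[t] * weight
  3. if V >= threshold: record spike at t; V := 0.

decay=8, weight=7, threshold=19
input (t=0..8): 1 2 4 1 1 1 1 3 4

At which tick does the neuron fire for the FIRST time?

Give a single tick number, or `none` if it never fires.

Answer: 1

Derivation:
t=0: input=1 -> V=7
t=1: input=2 -> V=0 FIRE
t=2: input=4 -> V=0 FIRE
t=3: input=1 -> V=7
t=4: input=1 -> V=12
t=5: input=1 -> V=16
t=6: input=1 -> V=0 FIRE
t=7: input=3 -> V=0 FIRE
t=8: input=4 -> V=0 FIRE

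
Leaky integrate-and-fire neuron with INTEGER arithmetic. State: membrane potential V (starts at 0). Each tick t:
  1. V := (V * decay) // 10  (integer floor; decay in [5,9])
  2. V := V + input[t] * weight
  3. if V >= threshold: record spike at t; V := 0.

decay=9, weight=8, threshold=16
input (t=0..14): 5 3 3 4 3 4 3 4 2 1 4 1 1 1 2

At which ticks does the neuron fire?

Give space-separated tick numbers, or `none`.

t=0: input=5 -> V=0 FIRE
t=1: input=3 -> V=0 FIRE
t=2: input=3 -> V=0 FIRE
t=3: input=4 -> V=0 FIRE
t=4: input=3 -> V=0 FIRE
t=5: input=4 -> V=0 FIRE
t=6: input=3 -> V=0 FIRE
t=7: input=4 -> V=0 FIRE
t=8: input=2 -> V=0 FIRE
t=9: input=1 -> V=8
t=10: input=4 -> V=0 FIRE
t=11: input=1 -> V=8
t=12: input=1 -> V=15
t=13: input=1 -> V=0 FIRE
t=14: input=2 -> V=0 FIRE

Answer: 0 1 2 3 4 5 6 7 8 10 13 14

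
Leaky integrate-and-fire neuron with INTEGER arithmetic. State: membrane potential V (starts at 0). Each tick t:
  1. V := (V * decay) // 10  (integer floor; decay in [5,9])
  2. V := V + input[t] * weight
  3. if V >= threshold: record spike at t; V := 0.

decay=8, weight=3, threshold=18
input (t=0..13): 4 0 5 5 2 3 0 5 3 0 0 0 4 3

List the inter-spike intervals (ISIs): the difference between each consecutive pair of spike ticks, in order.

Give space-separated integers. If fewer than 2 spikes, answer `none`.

t=0: input=4 -> V=12
t=1: input=0 -> V=9
t=2: input=5 -> V=0 FIRE
t=3: input=5 -> V=15
t=4: input=2 -> V=0 FIRE
t=5: input=3 -> V=9
t=6: input=0 -> V=7
t=7: input=5 -> V=0 FIRE
t=8: input=3 -> V=9
t=9: input=0 -> V=7
t=10: input=0 -> V=5
t=11: input=0 -> V=4
t=12: input=4 -> V=15
t=13: input=3 -> V=0 FIRE

Answer: 2 3 6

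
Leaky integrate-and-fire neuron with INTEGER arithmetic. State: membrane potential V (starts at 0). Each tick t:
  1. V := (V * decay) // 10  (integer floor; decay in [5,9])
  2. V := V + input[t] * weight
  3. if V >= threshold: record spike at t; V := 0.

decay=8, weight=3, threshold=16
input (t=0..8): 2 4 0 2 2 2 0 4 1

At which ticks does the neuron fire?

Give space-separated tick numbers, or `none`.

Answer: 1 7

Derivation:
t=0: input=2 -> V=6
t=1: input=4 -> V=0 FIRE
t=2: input=0 -> V=0
t=3: input=2 -> V=6
t=4: input=2 -> V=10
t=5: input=2 -> V=14
t=6: input=0 -> V=11
t=7: input=4 -> V=0 FIRE
t=8: input=1 -> V=3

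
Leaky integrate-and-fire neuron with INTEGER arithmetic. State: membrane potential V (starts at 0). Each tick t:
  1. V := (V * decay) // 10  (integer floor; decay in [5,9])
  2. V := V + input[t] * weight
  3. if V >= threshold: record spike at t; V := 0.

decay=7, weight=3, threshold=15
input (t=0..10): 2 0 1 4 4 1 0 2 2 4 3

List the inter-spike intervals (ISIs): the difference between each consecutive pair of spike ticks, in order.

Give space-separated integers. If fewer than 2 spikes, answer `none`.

t=0: input=2 -> V=6
t=1: input=0 -> V=4
t=2: input=1 -> V=5
t=3: input=4 -> V=0 FIRE
t=4: input=4 -> V=12
t=5: input=1 -> V=11
t=6: input=0 -> V=7
t=7: input=2 -> V=10
t=8: input=2 -> V=13
t=9: input=4 -> V=0 FIRE
t=10: input=3 -> V=9

Answer: 6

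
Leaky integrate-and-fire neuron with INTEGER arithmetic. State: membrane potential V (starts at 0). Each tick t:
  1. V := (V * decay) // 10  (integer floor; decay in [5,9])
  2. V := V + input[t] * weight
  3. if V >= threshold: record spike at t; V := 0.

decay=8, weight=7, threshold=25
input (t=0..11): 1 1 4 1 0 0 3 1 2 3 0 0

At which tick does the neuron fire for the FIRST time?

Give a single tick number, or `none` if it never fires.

Answer: 2

Derivation:
t=0: input=1 -> V=7
t=1: input=1 -> V=12
t=2: input=4 -> V=0 FIRE
t=3: input=1 -> V=7
t=4: input=0 -> V=5
t=5: input=0 -> V=4
t=6: input=3 -> V=24
t=7: input=1 -> V=0 FIRE
t=8: input=2 -> V=14
t=9: input=3 -> V=0 FIRE
t=10: input=0 -> V=0
t=11: input=0 -> V=0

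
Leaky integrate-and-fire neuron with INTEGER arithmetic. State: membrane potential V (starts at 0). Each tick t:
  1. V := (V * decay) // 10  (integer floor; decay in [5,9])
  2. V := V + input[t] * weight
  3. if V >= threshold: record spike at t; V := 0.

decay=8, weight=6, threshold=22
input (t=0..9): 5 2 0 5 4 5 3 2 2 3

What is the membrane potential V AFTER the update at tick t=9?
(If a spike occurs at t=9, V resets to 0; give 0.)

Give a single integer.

Answer: 0

Derivation:
t=0: input=5 -> V=0 FIRE
t=1: input=2 -> V=12
t=2: input=0 -> V=9
t=3: input=5 -> V=0 FIRE
t=4: input=4 -> V=0 FIRE
t=5: input=5 -> V=0 FIRE
t=6: input=3 -> V=18
t=7: input=2 -> V=0 FIRE
t=8: input=2 -> V=12
t=9: input=3 -> V=0 FIRE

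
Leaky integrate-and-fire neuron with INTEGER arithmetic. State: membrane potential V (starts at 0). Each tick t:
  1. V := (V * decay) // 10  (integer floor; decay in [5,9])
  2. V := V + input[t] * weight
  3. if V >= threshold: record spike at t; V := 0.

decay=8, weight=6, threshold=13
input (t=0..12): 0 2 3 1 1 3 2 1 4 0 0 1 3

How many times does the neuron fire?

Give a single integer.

t=0: input=0 -> V=0
t=1: input=2 -> V=12
t=2: input=3 -> V=0 FIRE
t=3: input=1 -> V=6
t=4: input=1 -> V=10
t=5: input=3 -> V=0 FIRE
t=6: input=2 -> V=12
t=7: input=1 -> V=0 FIRE
t=8: input=4 -> V=0 FIRE
t=9: input=0 -> V=0
t=10: input=0 -> V=0
t=11: input=1 -> V=6
t=12: input=3 -> V=0 FIRE

Answer: 5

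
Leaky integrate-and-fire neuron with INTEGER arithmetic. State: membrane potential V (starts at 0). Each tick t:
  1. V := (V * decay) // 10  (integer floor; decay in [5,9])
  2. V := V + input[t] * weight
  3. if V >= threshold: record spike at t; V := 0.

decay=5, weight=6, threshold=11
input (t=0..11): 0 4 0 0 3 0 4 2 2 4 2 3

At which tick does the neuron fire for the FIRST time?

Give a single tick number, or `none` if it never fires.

t=0: input=0 -> V=0
t=1: input=4 -> V=0 FIRE
t=2: input=0 -> V=0
t=3: input=0 -> V=0
t=4: input=3 -> V=0 FIRE
t=5: input=0 -> V=0
t=6: input=4 -> V=0 FIRE
t=7: input=2 -> V=0 FIRE
t=8: input=2 -> V=0 FIRE
t=9: input=4 -> V=0 FIRE
t=10: input=2 -> V=0 FIRE
t=11: input=3 -> V=0 FIRE

Answer: 1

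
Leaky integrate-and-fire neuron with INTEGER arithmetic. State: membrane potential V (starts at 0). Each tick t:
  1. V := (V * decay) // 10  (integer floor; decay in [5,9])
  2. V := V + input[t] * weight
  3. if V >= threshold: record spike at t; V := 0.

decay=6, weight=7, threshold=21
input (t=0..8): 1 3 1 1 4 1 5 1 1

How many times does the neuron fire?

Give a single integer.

t=0: input=1 -> V=7
t=1: input=3 -> V=0 FIRE
t=2: input=1 -> V=7
t=3: input=1 -> V=11
t=4: input=4 -> V=0 FIRE
t=5: input=1 -> V=7
t=6: input=5 -> V=0 FIRE
t=7: input=1 -> V=7
t=8: input=1 -> V=11

Answer: 3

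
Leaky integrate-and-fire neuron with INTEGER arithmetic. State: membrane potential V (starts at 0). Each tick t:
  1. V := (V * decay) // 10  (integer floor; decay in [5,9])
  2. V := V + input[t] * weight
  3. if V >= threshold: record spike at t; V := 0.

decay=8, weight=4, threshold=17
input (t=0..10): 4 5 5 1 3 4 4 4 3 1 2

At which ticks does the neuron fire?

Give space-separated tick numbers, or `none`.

Answer: 1 2 5 7 10

Derivation:
t=0: input=4 -> V=16
t=1: input=5 -> V=0 FIRE
t=2: input=5 -> V=0 FIRE
t=3: input=1 -> V=4
t=4: input=3 -> V=15
t=5: input=4 -> V=0 FIRE
t=6: input=4 -> V=16
t=7: input=4 -> V=0 FIRE
t=8: input=3 -> V=12
t=9: input=1 -> V=13
t=10: input=2 -> V=0 FIRE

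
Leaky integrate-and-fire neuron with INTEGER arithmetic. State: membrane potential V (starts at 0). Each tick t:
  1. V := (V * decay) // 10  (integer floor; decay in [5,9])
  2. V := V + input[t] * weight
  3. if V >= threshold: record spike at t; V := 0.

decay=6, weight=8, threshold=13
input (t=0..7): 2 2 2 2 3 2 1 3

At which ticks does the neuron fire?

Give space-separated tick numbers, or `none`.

t=0: input=2 -> V=0 FIRE
t=1: input=2 -> V=0 FIRE
t=2: input=2 -> V=0 FIRE
t=3: input=2 -> V=0 FIRE
t=4: input=3 -> V=0 FIRE
t=5: input=2 -> V=0 FIRE
t=6: input=1 -> V=8
t=7: input=3 -> V=0 FIRE

Answer: 0 1 2 3 4 5 7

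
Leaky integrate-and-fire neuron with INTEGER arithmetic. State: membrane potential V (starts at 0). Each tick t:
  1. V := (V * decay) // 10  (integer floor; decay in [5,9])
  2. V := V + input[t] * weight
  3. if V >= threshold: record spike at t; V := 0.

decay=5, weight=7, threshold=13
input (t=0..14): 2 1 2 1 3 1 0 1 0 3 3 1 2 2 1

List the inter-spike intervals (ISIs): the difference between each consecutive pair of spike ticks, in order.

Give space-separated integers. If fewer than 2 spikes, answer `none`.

Answer: 2 2 5 1 2 1

Derivation:
t=0: input=2 -> V=0 FIRE
t=1: input=1 -> V=7
t=2: input=2 -> V=0 FIRE
t=3: input=1 -> V=7
t=4: input=3 -> V=0 FIRE
t=5: input=1 -> V=7
t=6: input=0 -> V=3
t=7: input=1 -> V=8
t=8: input=0 -> V=4
t=9: input=3 -> V=0 FIRE
t=10: input=3 -> V=0 FIRE
t=11: input=1 -> V=7
t=12: input=2 -> V=0 FIRE
t=13: input=2 -> V=0 FIRE
t=14: input=1 -> V=7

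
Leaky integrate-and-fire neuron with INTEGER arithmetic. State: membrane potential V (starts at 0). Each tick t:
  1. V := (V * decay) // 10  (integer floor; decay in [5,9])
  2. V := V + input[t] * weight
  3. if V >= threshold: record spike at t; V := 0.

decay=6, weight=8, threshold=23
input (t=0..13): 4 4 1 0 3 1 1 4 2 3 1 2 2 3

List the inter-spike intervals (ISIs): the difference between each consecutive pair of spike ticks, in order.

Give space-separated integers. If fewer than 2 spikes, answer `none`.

t=0: input=4 -> V=0 FIRE
t=1: input=4 -> V=0 FIRE
t=2: input=1 -> V=8
t=3: input=0 -> V=4
t=4: input=3 -> V=0 FIRE
t=5: input=1 -> V=8
t=6: input=1 -> V=12
t=7: input=4 -> V=0 FIRE
t=8: input=2 -> V=16
t=9: input=3 -> V=0 FIRE
t=10: input=1 -> V=8
t=11: input=2 -> V=20
t=12: input=2 -> V=0 FIRE
t=13: input=3 -> V=0 FIRE

Answer: 1 3 3 2 3 1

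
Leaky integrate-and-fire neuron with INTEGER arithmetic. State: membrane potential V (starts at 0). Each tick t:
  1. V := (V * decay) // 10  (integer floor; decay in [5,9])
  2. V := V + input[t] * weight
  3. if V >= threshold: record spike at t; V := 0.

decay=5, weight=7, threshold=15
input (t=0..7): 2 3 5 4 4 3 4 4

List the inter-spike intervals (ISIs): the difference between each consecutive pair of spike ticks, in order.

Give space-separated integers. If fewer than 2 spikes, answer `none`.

t=0: input=2 -> V=14
t=1: input=3 -> V=0 FIRE
t=2: input=5 -> V=0 FIRE
t=3: input=4 -> V=0 FIRE
t=4: input=4 -> V=0 FIRE
t=5: input=3 -> V=0 FIRE
t=6: input=4 -> V=0 FIRE
t=7: input=4 -> V=0 FIRE

Answer: 1 1 1 1 1 1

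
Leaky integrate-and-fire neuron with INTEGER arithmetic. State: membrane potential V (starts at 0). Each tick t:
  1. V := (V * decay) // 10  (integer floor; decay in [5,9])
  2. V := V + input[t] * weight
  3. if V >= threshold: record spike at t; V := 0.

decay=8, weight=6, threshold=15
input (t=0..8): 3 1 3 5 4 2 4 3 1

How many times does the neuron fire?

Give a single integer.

t=0: input=3 -> V=0 FIRE
t=1: input=1 -> V=6
t=2: input=3 -> V=0 FIRE
t=3: input=5 -> V=0 FIRE
t=4: input=4 -> V=0 FIRE
t=5: input=2 -> V=12
t=6: input=4 -> V=0 FIRE
t=7: input=3 -> V=0 FIRE
t=8: input=1 -> V=6

Answer: 6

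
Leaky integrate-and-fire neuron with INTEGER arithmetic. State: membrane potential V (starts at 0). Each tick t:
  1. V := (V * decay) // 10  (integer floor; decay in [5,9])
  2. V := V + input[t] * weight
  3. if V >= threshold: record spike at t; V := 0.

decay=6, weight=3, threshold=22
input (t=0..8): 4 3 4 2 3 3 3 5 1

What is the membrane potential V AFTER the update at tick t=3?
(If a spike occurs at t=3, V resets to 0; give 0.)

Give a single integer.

Answer: 18

Derivation:
t=0: input=4 -> V=12
t=1: input=3 -> V=16
t=2: input=4 -> V=21
t=3: input=2 -> V=18
t=4: input=3 -> V=19
t=5: input=3 -> V=20
t=6: input=3 -> V=21
t=7: input=5 -> V=0 FIRE
t=8: input=1 -> V=3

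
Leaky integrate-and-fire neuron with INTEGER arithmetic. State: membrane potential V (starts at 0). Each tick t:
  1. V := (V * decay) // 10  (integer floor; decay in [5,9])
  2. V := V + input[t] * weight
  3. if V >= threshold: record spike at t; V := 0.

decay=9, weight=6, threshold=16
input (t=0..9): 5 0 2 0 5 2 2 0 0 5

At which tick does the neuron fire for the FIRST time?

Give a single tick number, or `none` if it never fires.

Answer: 0

Derivation:
t=0: input=5 -> V=0 FIRE
t=1: input=0 -> V=0
t=2: input=2 -> V=12
t=3: input=0 -> V=10
t=4: input=5 -> V=0 FIRE
t=5: input=2 -> V=12
t=6: input=2 -> V=0 FIRE
t=7: input=0 -> V=0
t=8: input=0 -> V=0
t=9: input=5 -> V=0 FIRE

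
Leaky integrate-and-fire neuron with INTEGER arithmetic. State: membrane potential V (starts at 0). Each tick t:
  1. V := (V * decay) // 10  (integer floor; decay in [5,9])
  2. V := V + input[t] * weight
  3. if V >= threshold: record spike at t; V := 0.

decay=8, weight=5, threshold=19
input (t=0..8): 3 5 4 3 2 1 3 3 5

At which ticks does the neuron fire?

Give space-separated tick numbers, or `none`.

Answer: 1 2 4 6 8

Derivation:
t=0: input=3 -> V=15
t=1: input=5 -> V=0 FIRE
t=2: input=4 -> V=0 FIRE
t=3: input=3 -> V=15
t=4: input=2 -> V=0 FIRE
t=5: input=1 -> V=5
t=6: input=3 -> V=0 FIRE
t=7: input=3 -> V=15
t=8: input=5 -> V=0 FIRE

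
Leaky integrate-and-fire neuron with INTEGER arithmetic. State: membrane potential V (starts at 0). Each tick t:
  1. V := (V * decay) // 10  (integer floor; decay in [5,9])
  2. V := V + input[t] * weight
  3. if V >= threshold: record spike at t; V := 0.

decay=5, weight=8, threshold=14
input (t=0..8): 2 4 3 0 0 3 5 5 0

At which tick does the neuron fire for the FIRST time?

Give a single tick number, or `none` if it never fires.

Answer: 0

Derivation:
t=0: input=2 -> V=0 FIRE
t=1: input=4 -> V=0 FIRE
t=2: input=3 -> V=0 FIRE
t=3: input=0 -> V=0
t=4: input=0 -> V=0
t=5: input=3 -> V=0 FIRE
t=6: input=5 -> V=0 FIRE
t=7: input=5 -> V=0 FIRE
t=8: input=0 -> V=0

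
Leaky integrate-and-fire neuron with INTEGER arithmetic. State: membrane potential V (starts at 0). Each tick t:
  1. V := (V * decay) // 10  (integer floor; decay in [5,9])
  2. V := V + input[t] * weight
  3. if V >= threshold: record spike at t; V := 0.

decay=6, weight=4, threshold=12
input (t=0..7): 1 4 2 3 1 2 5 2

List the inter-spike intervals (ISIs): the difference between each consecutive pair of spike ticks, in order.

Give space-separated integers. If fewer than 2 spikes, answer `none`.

Answer: 2 3

Derivation:
t=0: input=1 -> V=4
t=1: input=4 -> V=0 FIRE
t=2: input=2 -> V=8
t=3: input=3 -> V=0 FIRE
t=4: input=1 -> V=4
t=5: input=2 -> V=10
t=6: input=5 -> V=0 FIRE
t=7: input=2 -> V=8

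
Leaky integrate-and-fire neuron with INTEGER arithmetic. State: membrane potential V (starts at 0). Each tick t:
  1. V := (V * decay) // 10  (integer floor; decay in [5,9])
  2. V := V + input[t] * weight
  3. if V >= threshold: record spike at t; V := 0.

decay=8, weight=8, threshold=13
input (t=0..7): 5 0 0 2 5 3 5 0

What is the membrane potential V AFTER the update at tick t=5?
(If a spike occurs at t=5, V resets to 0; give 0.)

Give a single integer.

Answer: 0

Derivation:
t=0: input=5 -> V=0 FIRE
t=1: input=0 -> V=0
t=2: input=0 -> V=0
t=3: input=2 -> V=0 FIRE
t=4: input=5 -> V=0 FIRE
t=5: input=3 -> V=0 FIRE
t=6: input=5 -> V=0 FIRE
t=7: input=0 -> V=0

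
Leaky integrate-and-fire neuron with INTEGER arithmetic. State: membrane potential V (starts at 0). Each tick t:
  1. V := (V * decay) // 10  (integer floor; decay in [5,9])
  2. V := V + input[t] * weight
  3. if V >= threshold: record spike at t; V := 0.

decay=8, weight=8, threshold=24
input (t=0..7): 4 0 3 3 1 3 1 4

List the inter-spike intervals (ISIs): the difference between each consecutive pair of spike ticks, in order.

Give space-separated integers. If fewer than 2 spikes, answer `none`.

Answer: 2 1 2 2

Derivation:
t=0: input=4 -> V=0 FIRE
t=1: input=0 -> V=0
t=2: input=3 -> V=0 FIRE
t=3: input=3 -> V=0 FIRE
t=4: input=1 -> V=8
t=5: input=3 -> V=0 FIRE
t=6: input=1 -> V=8
t=7: input=4 -> V=0 FIRE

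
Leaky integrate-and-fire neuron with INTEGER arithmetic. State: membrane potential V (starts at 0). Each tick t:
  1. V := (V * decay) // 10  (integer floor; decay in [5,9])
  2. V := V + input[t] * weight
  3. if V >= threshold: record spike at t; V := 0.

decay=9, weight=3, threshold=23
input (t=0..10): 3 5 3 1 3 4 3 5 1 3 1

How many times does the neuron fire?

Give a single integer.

t=0: input=3 -> V=9
t=1: input=5 -> V=0 FIRE
t=2: input=3 -> V=9
t=3: input=1 -> V=11
t=4: input=3 -> V=18
t=5: input=4 -> V=0 FIRE
t=6: input=3 -> V=9
t=7: input=5 -> V=0 FIRE
t=8: input=1 -> V=3
t=9: input=3 -> V=11
t=10: input=1 -> V=12

Answer: 3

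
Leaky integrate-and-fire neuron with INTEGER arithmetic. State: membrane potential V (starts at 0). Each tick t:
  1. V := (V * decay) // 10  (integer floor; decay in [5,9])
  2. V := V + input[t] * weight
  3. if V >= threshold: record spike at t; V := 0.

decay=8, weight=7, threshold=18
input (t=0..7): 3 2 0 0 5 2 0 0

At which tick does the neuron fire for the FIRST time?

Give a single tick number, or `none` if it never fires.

t=0: input=3 -> V=0 FIRE
t=1: input=2 -> V=14
t=2: input=0 -> V=11
t=3: input=0 -> V=8
t=4: input=5 -> V=0 FIRE
t=5: input=2 -> V=14
t=6: input=0 -> V=11
t=7: input=0 -> V=8

Answer: 0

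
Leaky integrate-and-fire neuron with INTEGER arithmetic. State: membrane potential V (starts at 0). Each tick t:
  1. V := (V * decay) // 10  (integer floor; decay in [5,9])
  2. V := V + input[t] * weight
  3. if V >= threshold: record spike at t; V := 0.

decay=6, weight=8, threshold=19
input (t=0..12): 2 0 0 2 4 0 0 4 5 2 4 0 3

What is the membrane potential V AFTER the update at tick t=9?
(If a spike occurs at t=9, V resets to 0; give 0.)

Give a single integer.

Answer: 16

Derivation:
t=0: input=2 -> V=16
t=1: input=0 -> V=9
t=2: input=0 -> V=5
t=3: input=2 -> V=0 FIRE
t=4: input=4 -> V=0 FIRE
t=5: input=0 -> V=0
t=6: input=0 -> V=0
t=7: input=4 -> V=0 FIRE
t=8: input=5 -> V=0 FIRE
t=9: input=2 -> V=16
t=10: input=4 -> V=0 FIRE
t=11: input=0 -> V=0
t=12: input=3 -> V=0 FIRE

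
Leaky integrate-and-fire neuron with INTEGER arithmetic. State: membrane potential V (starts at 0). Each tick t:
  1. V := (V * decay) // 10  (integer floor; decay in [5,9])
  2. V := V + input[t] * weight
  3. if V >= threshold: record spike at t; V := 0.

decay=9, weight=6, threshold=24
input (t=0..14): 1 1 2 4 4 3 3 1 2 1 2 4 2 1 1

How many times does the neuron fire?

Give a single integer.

Answer: 5

Derivation:
t=0: input=1 -> V=6
t=1: input=1 -> V=11
t=2: input=2 -> V=21
t=3: input=4 -> V=0 FIRE
t=4: input=4 -> V=0 FIRE
t=5: input=3 -> V=18
t=6: input=3 -> V=0 FIRE
t=7: input=1 -> V=6
t=8: input=2 -> V=17
t=9: input=1 -> V=21
t=10: input=2 -> V=0 FIRE
t=11: input=4 -> V=0 FIRE
t=12: input=2 -> V=12
t=13: input=1 -> V=16
t=14: input=1 -> V=20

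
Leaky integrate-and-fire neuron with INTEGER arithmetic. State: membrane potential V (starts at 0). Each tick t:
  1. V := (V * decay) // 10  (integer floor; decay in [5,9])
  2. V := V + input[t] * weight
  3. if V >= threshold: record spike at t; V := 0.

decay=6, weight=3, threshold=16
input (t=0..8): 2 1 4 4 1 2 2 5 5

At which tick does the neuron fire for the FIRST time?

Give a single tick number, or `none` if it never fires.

t=0: input=2 -> V=6
t=1: input=1 -> V=6
t=2: input=4 -> V=15
t=3: input=4 -> V=0 FIRE
t=4: input=1 -> V=3
t=5: input=2 -> V=7
t=6: input=2 -> V=10
t=7: input=5 -> V=0 FIRE
t=8: input=5 -> V=15

Answer: 3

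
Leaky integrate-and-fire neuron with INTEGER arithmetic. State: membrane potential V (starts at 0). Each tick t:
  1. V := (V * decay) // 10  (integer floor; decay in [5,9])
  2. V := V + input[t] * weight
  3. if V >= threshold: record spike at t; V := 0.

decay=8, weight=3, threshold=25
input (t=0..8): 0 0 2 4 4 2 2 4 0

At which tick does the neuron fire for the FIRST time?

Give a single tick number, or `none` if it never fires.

Answer: 5

Derivation:
t=0: input=0 -> V=0
t=1: input=0 -> V=0
t=2: input=2 -> V=6
t=3: input=4 -> V=16
t=4: input=4 -> V=24
t=5: input=2 -> V=0 FIRE
t=6: input=2 -> V=6
t=7: input=4 -> V=16
t=8: input=0 -> V=12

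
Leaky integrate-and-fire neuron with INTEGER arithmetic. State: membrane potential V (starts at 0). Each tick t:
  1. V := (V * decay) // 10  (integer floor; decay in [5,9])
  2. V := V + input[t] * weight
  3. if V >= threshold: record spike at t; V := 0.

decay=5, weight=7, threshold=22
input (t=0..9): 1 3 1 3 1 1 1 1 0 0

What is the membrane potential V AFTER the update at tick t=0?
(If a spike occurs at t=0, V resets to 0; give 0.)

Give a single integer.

Answer: 7

Derivation:
t=0: input=1 -> V=7
t=1: input=3 -> V=0 FIRE
t=2: input=1 -> V=7
t=3: input=3 -> V=0 FIRE
t=4: input=1 -> V=7
t=5: input=1 -> V=10
t=6: input=1 -> V=12
t=7: input=1 -> V=13
t=8: input=0 -> V=6
t=9: input=0 -> V=3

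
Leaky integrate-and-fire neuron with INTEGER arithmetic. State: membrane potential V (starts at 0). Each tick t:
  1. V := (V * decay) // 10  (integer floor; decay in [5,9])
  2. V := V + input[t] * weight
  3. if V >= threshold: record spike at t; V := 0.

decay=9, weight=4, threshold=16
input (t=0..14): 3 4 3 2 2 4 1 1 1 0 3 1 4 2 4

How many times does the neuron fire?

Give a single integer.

Answer: 6

Derivation:
t=0: input=3 -> V=12
t=1: input=4 -> V=0 FIRE
t=2: input=3 -> V=12
t=3: input=2 -> V=0 FIRE
t=4: input=2 -> V=8
t=5: input=4 -> V=0 FIRE
t=6: input=1 -> V=4
t=7: input=1 -> V=7
t=8: input=1 -> V=10
t=9: input=0 -> V=9
t=10: input=3 -> V=0 FIRE
t=11: input=1 -> V=4
t=12: input=4 -> V=0 FIRE
t=13: input=2 -> V=8
t=14: input=4 -> V=0 FIRE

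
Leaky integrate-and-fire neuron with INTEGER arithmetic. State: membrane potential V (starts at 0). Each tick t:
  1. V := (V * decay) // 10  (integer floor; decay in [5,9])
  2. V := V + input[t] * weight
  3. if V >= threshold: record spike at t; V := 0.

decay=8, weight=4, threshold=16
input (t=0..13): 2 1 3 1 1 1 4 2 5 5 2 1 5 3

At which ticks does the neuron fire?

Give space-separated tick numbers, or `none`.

t=0: input=2 -> V=8
t=1: input=1 -> V=10
t=2: input=3 -> V=0 FIRE
t=3: input=1 -> V=4
t=4: input=1 -> V=7
t=5: input=1 -> V=9
t=6: input=4 -> V=0 FIRE
t=7: input=2 -> V=8
t=8: input=5 -> V=0 FIRE
t=9: input=5 -> V=0 FIRE
t=10: input=2 -> V=8
t=11: input=1 -> V=10
t=12: input=5 -> V=0 FIRE
t=13: input=3 -> V=12

Answer: 2 6 8 9 12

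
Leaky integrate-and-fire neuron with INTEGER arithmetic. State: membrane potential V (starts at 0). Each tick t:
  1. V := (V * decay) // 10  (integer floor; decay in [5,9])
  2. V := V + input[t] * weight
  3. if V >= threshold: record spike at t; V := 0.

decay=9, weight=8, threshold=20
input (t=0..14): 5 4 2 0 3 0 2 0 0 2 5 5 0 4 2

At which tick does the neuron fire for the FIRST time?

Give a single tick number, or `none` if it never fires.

Answer: 0

Derivation:
t=0: input=5 -> V=0 FIRE
t=1: input=4 -> V=0 FIRE
t=2: input=2 -> V=16
t=3: input=0 -> V=14
t=4: input=3 -> V=0 FIRE
t=5: input=0 -> V=0
t=6: input=2 -> V=16
t=7: input=0 -> V=14
t=8: input=0 -> V=12
t=9: input=2 -> V=0 FIRE
t=10: input=5 -> V=0 FIRE
t=11: input=5 -> V=0 FIRE
t=12: input=0 -> V=0
t=13: input=4 -> V=0 FIRE
t=14: input=2 -> V=16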